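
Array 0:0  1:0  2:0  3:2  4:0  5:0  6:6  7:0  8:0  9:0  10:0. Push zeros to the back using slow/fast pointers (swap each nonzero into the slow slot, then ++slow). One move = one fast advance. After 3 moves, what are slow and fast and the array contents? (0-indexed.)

slow=0, fast=3, a=[0, 0, 0, 2, 0, 0, 6, 0, 0, 0, 0]

(s=0,f=0) a[fast]=0 → fast++
(s=0,f=1) a[fast]=0 → fast++
(s=0,f=2) a[fast]=0 → fast++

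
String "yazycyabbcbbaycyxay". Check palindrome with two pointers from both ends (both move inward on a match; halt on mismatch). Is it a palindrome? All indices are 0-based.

not a palindrome (mismatch at 2,16)

[0,18] 'y'=='y' → l++,r--
[1,17] 'a'=='a' → l++,r--
[2,16] 'z'!='x' → stop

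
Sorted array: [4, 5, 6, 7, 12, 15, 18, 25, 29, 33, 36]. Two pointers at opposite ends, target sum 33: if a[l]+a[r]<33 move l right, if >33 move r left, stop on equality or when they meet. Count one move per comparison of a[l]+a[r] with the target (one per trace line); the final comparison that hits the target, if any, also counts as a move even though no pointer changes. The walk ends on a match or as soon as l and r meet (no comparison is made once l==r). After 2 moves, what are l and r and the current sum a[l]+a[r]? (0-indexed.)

l=0 r=10: 4+36=40 >33, r--
l=0 r=9: 4+33=37 >33, r--

l=0, r=8, sum=33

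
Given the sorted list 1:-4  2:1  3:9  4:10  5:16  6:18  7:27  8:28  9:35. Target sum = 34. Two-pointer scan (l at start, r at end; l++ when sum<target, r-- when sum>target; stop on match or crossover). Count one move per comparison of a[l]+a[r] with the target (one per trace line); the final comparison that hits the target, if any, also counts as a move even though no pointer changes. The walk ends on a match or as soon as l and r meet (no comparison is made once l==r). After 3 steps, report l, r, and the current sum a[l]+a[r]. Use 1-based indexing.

l=3, r=8, sum=37

[1,9] -4+35=31 <34 → l++
[2,9] 1+35=36 >34 → r--
[2,8] 1+28=29 <34 → l++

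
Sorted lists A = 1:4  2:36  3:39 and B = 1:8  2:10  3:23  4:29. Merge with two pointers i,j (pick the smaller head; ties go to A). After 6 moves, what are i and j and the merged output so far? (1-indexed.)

i=1 j=1: A[i]=4<=B[j]=8 take 4, i++
i=2 j=1: A[i]=36>B[j]=8 take 8, j++
i=2 j=2: A[i]=36>B[j]=10 take 10, j++
i=2 j=3: A[i]=36>B[j]=23 take 23, j++
i=2 j=4: A[i]=36>B[j]=29 take 29, j++
i=2 j=5: B done, take A[i]=36, i++

i=3, j=5, merged so far=[4, 8, 10, 23, 29, 36]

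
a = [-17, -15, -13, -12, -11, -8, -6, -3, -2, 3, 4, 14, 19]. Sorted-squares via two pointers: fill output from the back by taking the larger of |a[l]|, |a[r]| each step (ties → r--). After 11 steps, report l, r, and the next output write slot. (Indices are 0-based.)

l=7, r=8, next write slot=1

[0,12] |-17|<=|19| out[12]=361 → r--
[0,11] |-17|>|14| out[11]=289 → l++
[1,11] |-15|>|14| out[10]=225 → l++
[2,11] |-13|<=|14| out[9]=196 → r--
[2,10] |-13|>|4| out[8]=169 → l++
[3,10] |-12|>|4| out[7]=144 → l++
[4,10] |-11|>|4| out[6]=121 → l++
[5,10] |-8|>|4| out[5]=64 → l++
[6,10] |-6|>|4| out[4]=36 → l++
[7,10] |-3|<=|4| out[3]=16 → r--
[7,9] |-3|<=|3| out[2]=9 → r--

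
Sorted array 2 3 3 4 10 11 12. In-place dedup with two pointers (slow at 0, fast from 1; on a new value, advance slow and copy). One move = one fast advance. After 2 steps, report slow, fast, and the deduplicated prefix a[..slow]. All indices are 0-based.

slow=0 fast=1: a[fast]=3≠a[slow]=2 write a[1]=3, slow++,fast++
slow=1 fast=2: a[fast]=3=a[slow] dup, fast++

slow=1, fast=3, prefix=[2, 3]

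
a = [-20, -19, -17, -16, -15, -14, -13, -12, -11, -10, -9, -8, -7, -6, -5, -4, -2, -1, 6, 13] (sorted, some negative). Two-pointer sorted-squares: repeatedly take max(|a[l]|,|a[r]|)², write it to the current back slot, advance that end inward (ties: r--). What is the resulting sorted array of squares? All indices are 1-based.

[1, 4, 16, 25, 36, 36, 49, 64, 81, 100, 121, 144, 169, 169, 196, 225, 256, 289, 361, 400]

[1,20] |-20|>|13| out[20]=400 → l++
[2,20] |-19|>|13| out[19]=361 → l++
[3,20] |-17|>|13| out[18]=289 → l++
[4,20] |-16|>|13| out[17]=256 → l++
[5,20] |-15|>|13| out[16]=225 → l++
[6,20] |-14|>|13| out[15]=196 → l++
[7,20] |-13|<=|13| out[14]=169 → r--
[7,19] |-13|>|6| out[13]=169 → l++
[8,19] |-12|>|6| out[12]=144 → l++
[9,19] |-11|>|6| out[11]=121 → l++
[10,19] |-10|>|6| out[10]=100 → l++
[11,19] |-9|>|6| out[9]=81 → l++
[12,19] |-8|>|6| out[8]=64 → l++
[13,19] |-7|>|6| out[7]=49 → l++
[14,19] |-6|<=|6| out[6]=36 → r--
[14,18] |-6|>|-1| out[5]=36 → l++
[15,18] |-5|>|-1| out[4]=25 → l++
[16,18] |-4|>|-1| out[3]=16 → l++
[17,18] |-2|>|-1| out[2]=4 → l++
[18,18] |-1|<=|-1| out[1]=1 → r--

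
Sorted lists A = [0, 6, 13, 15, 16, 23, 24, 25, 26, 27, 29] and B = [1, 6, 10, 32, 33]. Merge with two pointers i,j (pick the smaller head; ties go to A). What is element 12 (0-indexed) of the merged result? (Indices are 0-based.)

[i=0,j=0] A[i]=0<=B[j]=1 take 0 → i++
[i=1,j=0] A[i]=6>B[j]=1 take 1 → j++
[i=1,j=1] A[i]=6<=B[j]=6 take 6 → i++
[i=2,j=1] A[i]=13>B[j]=6 take 6 → j++
[i=2,j=2] A[i]=13>B[j]=10 take 10 → j++
[i=2,j=3] A[i]=13<=B[j]=32 take 13 → i++
[i=3,j=3] A[i]=15<=B[j]=32 take 15 → i++
[i=4,j=3] A[i]=16<=B[j]=32 take 16 → i++
[i=5,j=3] A[i]=23<=B[j]=32 take 23 → i++
[i=6,j=3] A[i]=24<=B[j]=32 take 24 → i++
[i=7,j=3] A[i]=25<=B[j]=32 take 25 → i++
[i=8,j=3] A[i]=26<=B[j]=32 take 26 → i++
[i=9,j=3] A[i]=27<=B[j]=32 take 27 → i++
[i=10,j=3] A[i]=29<=B[j]=32 take 29 → i++
[i=11,j=3] A done, take B[j]=32 → j++
[i=11,j=4] A done, take B[j]=33 → j++

merged[12] = 27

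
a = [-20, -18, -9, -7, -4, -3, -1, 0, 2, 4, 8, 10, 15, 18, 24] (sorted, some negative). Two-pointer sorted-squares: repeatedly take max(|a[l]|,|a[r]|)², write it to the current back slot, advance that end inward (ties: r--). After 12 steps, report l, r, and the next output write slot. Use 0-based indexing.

[0,14] |-20|<=|24| out[14]=576 → r--
[0,13] |-20|>|18| out[13]=400 → l++
[1,13] |-18|<=|18| out[12]=324 → r--
[1,12] |-18|>|15| out[11]=324 → l++
[2,12] |-9|<=|15| out[10]=225 → r--
[2,11] |-9|<=|10| out[9]=100 → r--
[2,10] |-9|>|8| out[8]=81 → l++
[3,10] |-7|<=|8| out[7]=64 → r--
[3,9] |-7|>|4| out[6]=49 → l++
[4,9] |-4|<=|4| out[5]=16 → r--
[4,8] |-4|>|2| out[4]=16 → l++
[5,8] |-3|>|2| out[3]=9 → l++

l=6, r=8, next write slot=2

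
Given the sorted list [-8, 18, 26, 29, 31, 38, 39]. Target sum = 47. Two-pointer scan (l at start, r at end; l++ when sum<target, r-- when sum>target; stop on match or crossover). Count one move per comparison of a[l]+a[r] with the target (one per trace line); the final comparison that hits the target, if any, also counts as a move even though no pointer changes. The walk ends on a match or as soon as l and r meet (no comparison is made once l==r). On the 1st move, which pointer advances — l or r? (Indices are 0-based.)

l

[0,6] -8+39=31 <47 → l++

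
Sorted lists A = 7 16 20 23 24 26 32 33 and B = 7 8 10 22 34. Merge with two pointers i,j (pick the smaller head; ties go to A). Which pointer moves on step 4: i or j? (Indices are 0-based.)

i=0 j=0: A[i]=7<=B[j]=7 take 7, i++
i=1 j=0: A[i]=16>B[j]=7 take 7, j++
i=1 j=1: A[i]=16>B[j]=8 take 8, j++
i=1 j=2: A[i]=16>B[j]=10 take 10, j++

j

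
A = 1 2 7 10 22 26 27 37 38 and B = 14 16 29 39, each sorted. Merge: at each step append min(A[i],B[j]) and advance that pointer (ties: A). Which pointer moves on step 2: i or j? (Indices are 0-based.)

i=0 j=0: A[i]=1<=B[j]=14 take 1, i++
i=1 j=0: A[i]=2<=B[j]=14 take 2, i++

i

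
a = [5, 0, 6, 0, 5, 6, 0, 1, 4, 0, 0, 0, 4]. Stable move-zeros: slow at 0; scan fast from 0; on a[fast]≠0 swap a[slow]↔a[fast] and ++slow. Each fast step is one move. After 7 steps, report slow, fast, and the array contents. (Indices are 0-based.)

slow=4, fast=7, a=[5, 6, 5, 6, 0, 0, 0, 1, 4, 0, 0, 0, 4]

(s=0,f=0) a[fast]=5≠0 swap→a[0]=5 → slow++,fast++
(s=1,f=1) a[fast]=0 → fast++
(s=1,f=2) a[fast]=6≠0 swap→a[1]=6 → slow++,fast++
(s=2,f=3) a[fast]=0 → fast++
(s=2,f=4) a[fast]=5≠0 swap→a[2]=5 → slow++,fast++
(s=3,f=5) a[fast]=6≠0 swap→a[3]=6 → slow++,fast++
(s=4,f=6) a[fast]=0 → fast++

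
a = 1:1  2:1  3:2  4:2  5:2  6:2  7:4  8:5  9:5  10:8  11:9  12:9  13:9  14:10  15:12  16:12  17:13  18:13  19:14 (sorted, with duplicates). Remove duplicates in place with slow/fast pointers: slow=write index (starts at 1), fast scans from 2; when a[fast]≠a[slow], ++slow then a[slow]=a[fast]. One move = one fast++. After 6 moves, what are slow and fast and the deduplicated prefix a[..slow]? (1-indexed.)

slow=3, fast=8, prefix=[1, 2, 4]

(s=1,f=2) a[fast]=1=a[slow] dup → fast++
(s=1,f=3) a[fast]=2≠a[slow]=1 write a[2]=2 → slow++,fast++
(s=2,f=4) a[fast]=2=a[slow] dup → fast++
(s=2,f=5) a[fast]=2=a[slow] dup → fast++
(s=2,f=6) a[fast]=2=a[slow] dup → fast++
(s=2,f=7) a[fast]=4≠a[slow]=2 write a[3]=4 → slow++,fast++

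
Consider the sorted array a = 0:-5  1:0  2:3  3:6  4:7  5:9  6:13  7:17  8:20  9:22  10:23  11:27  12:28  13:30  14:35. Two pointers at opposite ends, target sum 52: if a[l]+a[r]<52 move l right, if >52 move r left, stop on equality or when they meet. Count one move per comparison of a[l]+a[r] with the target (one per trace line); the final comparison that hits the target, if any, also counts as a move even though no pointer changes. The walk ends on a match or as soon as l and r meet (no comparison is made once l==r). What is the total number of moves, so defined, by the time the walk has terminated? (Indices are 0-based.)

8 moves

[0,14] -5+35=30 <52 → l++
[1,14] 0+35=35 <52 → l++
[2,14] 3+35=38 <52 → l++
[3,14] 6+35=41 <52 → l++
[4,14] 7+35=42 <52 → l++
[5,14] 9+35=44 <52 → l++
[6,14] 13+35=48 <52 → l++
[7,14] 17+35=52 → found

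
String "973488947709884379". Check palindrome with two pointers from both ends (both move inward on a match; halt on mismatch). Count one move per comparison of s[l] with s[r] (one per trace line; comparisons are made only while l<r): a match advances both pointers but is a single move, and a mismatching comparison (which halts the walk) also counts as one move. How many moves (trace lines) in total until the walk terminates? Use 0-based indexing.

8 moves

[0,17] '9'=='9' → l++,r--
[1,16] '7'=='7' → l++,r--
[2,15] '3'=='3' → l++,r--
[3,14] '4'=='4' → l++,r--
[4,13] '8'=='8' → l++,r--
[5,12] '8'=='8' → l++,r--
[6,11] '9'=='9' → l++,r--
[7,10] '4'!='0' → stop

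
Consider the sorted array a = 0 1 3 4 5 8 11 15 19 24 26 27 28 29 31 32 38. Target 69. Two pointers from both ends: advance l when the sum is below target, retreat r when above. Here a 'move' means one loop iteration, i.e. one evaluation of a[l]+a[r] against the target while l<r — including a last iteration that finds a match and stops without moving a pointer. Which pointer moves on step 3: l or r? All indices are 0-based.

l=0 r=16: 0+38=38 <69, l++
l=1 r=16: 1+38=39 <69, l++
l=2 r=16: 3+38=41 <69, l++

l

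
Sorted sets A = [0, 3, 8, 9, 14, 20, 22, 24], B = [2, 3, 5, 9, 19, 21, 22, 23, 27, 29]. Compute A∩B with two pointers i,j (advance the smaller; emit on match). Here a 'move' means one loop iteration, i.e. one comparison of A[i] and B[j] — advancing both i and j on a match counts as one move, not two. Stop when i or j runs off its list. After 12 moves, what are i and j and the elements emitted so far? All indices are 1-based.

i=1 j=1: 0<2, i++
i=2 j=1: 3>2, j++
i=2 j=2: 3==3 emit, i++,j++
i=3 j=3: 8>5, j++
i=3 j=4: 8<9, i++
i=4 j=4: 9==9 emit, i++,j++
i=5 j=5: 14<19, i++
i=6 j=5: 20>19, j++
i=6 j=6: 20<21, i++
i=7 j=6: 22>21, j++
i=7 j=7: 22==22 emit, i++,j++
i=8 j=8: 24>23, j++

i=8, j=9, emitted=[3, 9, 22]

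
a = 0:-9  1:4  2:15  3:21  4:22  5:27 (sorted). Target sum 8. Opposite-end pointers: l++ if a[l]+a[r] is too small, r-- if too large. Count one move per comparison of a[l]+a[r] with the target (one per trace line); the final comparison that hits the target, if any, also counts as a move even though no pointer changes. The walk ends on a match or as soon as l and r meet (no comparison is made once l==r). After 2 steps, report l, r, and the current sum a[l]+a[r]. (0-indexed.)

l=0, r=3, sum=12

[0,5] -9+27=18 >8 → r--
[0,4] -9+22=13 >8 → r--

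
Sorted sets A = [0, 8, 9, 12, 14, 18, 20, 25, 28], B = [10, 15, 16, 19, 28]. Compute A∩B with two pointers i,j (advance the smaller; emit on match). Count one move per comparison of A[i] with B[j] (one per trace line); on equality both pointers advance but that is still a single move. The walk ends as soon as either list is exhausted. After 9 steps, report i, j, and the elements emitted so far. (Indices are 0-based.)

i=6, j=3, emitted=[]

i=0 j=0: 0<10, i++
i=1 j=0: 8<10, i++
i=2 j=0: 9<10, i++
i=3 j=0: 12>10, j++
i=3 j=1: 12<15, i++
i=4 j=1: 14<15, i++
i=5 j=1: 18>15, j++
i=5 j=2: 18>16, j++
i=5 j=3: 18<19, i++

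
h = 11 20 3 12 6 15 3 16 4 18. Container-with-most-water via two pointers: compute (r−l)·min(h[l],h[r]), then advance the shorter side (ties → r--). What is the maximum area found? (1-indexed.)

l=1 r=10: min(11,18)*9=99 best=99 *, l++
l=2 r=10: min(20,18)*8=144 best=144 *, r--
l=2 r=9: min(20,4)*7=28 best=144, r--
l=2 r=8: min(20,16)*6=96 best=144, r--
l=2 r=7: min(20,3)*5=15 best=144, r--
l=2 r=6: min(20,15)*4=60 best=144, r--
l=2 r=5: min(20,6)*3=18 best=144, r--
l=2 r=4: min(20,12)*2=24 best=144, r--
l=2 r=3: min(20,3)*1=3 best=144, r--

max area = 144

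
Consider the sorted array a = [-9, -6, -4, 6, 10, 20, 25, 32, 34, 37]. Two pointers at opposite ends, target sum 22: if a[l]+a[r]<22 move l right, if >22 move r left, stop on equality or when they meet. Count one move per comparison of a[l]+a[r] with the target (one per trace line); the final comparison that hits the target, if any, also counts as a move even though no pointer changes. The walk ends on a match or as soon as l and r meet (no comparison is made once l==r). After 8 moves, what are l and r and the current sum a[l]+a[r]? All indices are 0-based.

l=3, r=4, sum=16

[0,9] -9+37=28 >22 → r--
[0,8] -9+34=25 >22 → r--
[0,7] -9+32=23 >22 → r--
[0,6] -9+25=16 <22 → l++
[1,6] -6+25=19 <22 → l++
[2,6] -4+25=21 <22 → l++
[3,6] 6+25=31 >22 → r--
[3,5] 6+20=26 >22 → r--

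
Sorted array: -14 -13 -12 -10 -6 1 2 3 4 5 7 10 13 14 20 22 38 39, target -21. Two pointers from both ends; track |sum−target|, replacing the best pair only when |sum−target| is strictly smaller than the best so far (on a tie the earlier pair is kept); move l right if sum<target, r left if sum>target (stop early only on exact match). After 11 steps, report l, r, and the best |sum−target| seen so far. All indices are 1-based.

l=1, r=7, best |Δ|=10

l=1 r=18: -14+39=25 d=46 *, r--
l=1 r=17: -14+38=24 d=45 *, r--
l=1 r=16: -14+22=8 d=29 *, r--
l=1 r=15: -14+20=6 d=27 *, r--
l=1 r=14: -14+14=0 d=21 *, r--
l=1 r=13: -14+13=-1 d=20 *, r--
l=1 r=12: -14+10=-4 d=17 *, r--
l=1 r=11: -14+7=-7 d=14 *, r--
l=1 r=10: -14+5=-9 d=12 *, r--
l=1 r=9: -14+4=-10 d=11 *, r--
l=1 r=8: -14+3=-11 d=10 *, r--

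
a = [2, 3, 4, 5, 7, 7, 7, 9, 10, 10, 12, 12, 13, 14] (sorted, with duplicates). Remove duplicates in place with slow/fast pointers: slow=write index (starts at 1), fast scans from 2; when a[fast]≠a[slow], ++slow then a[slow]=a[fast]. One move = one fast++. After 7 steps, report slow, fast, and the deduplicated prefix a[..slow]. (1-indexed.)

slow=1 fast=2: a[fast]=3≠a[slow]=2 write a[2]=3, slow++,fast++
slow=2 fast=3: a[fast]=4≠a[slow]=3 write a[3]=4, slow++,fast++
slow=3 fast=4: a[fast]=5≠a[slow]=4 write a[4]=5, slow++,fast++
slow=4 fast=5: a[fast]=7≠a[slow]=5 write a[5]=7, slow++,fast++
slow=5 fast=6: a[fast]=7=a[slow] dup, fast++
slow=5 fast=7: a[fast]=7=a[slow] dup, fast++
slow=5 fast=8: a[fast]=9≠a[slow]=7 write a[6]=9, slow++,fast++

slow=6, fast=9, prefix=[2, 3, 4, 5, 7, 9]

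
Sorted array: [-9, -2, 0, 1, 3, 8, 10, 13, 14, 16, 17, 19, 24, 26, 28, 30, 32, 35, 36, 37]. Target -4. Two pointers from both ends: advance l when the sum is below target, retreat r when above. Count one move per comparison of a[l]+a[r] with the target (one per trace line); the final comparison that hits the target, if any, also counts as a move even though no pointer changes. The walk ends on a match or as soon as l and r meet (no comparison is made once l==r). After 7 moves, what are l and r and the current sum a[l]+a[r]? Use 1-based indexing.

l=1 r=20: -9+37=28 >-4, r--
l=1 r=19: -9+36=27 >-4, r--
l=1 r=18: -9+35=26 >-4, r--
l=1 r=17: -9+32=23 >-4, r--
l=1 r=16: -9+30=21 >-4, r--
l=1 r=15: -9+28=19 >-4, r--
l=1 r=14: -9+26=17 >-4, r--

l=1, r=13, sum=15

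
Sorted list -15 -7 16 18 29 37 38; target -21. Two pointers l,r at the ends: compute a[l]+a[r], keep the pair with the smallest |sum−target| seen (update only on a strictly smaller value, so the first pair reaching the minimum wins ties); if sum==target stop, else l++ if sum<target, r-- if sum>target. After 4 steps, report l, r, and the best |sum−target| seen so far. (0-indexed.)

l=0 r=6: -15+38=23 d=44 *, r--
l=0 r=5: -15+37=22 d=43 *, r--
l=0 r=4: -15+29=14 d=35 *, r--
l=0 r=3: -15+18=3 d=24 *, r--

l=0, r=2, best |Δ|=24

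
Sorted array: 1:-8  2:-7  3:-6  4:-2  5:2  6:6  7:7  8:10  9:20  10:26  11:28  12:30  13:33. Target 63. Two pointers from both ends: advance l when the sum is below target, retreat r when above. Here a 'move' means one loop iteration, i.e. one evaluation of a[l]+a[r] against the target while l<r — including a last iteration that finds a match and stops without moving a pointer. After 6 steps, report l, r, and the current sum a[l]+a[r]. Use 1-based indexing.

l=7, r=13, sum=40

[1,13] -8+33=25 <63 → l++
[2,13] -7+33=26 <63 → l++
[3,13] -6+33=27 <63 → l++
[4,13] -2+33=31 <63 → l++
[5,13] 2+33=35 <63 → l++
[6,13] 6+33=39 <63 → l++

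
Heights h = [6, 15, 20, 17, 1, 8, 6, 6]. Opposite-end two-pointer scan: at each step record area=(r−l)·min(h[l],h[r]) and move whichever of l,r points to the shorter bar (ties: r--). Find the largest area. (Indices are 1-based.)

[1,8] min(6,6)*7=42 best=42 * → r--
[1,7] min(6,6)*6=36 best=42 → r--
[1,6] min(6,8)*5=30 best=42 → l++
[2,6] min(15,8)*4=32 best=42 → r--
[2,5] min(15,1)*3=3 best=42 → r--
[2,4] min(15,17)*2=30 best=42 → l++
[3,4] min(20,17)*1=17 best=42 → r--

max area = 42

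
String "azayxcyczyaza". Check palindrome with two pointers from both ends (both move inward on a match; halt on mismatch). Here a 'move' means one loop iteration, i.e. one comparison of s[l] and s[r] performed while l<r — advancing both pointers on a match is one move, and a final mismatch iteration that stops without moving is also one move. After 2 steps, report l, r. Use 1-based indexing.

l=3, r=11

[1,13] 'a'=='a' → l++,r--
[2,12] 'z'=='z' → l++,r--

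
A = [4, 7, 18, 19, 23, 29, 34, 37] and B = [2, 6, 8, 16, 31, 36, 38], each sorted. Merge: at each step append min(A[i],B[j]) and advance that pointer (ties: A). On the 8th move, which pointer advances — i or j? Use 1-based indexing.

i=1 j=1: A[i]=4>B[j]=2 take 2, j++
i=1 j=2: A[i]=4<=B[j]=6 take 4, i++
i=2 j=2: A[i]=7>B[j]=6 take 6, j++
i=2 j=3: A[i]=7<=B[j]=8 take 7, i++
i=3 j=3: A[i]=18>B[j]=8 take 8, j++
i=3 j=4: A[i]=18>B[j]=16 take 16, j++
i=3 j=5: A[i]=18<=B[j]=31 take 18, i++
i=4 j=5: A[i]=19<=B[j]=31 take 19, i++

i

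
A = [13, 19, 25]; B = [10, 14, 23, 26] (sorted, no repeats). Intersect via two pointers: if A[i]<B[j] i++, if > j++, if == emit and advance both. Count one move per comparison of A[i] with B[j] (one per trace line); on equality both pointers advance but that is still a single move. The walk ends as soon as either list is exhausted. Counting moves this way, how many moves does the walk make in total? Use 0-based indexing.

6 moves

[i=0,j=0] 13>10 → j++
[i=0,j=1] 13<14 → i++
[i=1,j=1] 19>14 → j++
[i=1,j=2] 19<23 → i++
[i=2,j=2] 25>23 → j++
[i=2,j=3] 25<26 → i++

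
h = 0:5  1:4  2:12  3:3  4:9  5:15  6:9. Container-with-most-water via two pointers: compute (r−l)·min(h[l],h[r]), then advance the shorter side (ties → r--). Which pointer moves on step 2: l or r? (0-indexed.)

l

[0,6] min(5,9)*6=30 best=30 * → l++
[1,6] min(4,9)*5=20 best=30 → l++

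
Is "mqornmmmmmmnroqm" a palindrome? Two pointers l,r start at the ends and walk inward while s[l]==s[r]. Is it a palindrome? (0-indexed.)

l=0 r=15: 'm'=='m', l++,r--
l=1 r=14: 'q'=='q', l++,r--
l=2 r=13: 'o'=='o', l++,r--
l=3 r=12: 'r'=='r', l++,r--
l=4 r=11: 'n'=='n', l++,r--
l=5 r=10: 'm'=='m', l++,r--
l=6 r=9: 'm'=='m', l++,r--
l=7 r=8: 'm'=='m', l++,r--

palindrome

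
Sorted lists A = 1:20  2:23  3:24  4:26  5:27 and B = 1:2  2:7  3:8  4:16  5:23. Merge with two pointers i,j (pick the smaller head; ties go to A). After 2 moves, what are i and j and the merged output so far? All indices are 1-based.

[i=1,j=1] A[i]=20>B[j]=2 take 2 → j++
[i=1,j=2] A[i]=20>B[j]=7 take 7 → j++

i=1, j=3, merged so far=[2, 7]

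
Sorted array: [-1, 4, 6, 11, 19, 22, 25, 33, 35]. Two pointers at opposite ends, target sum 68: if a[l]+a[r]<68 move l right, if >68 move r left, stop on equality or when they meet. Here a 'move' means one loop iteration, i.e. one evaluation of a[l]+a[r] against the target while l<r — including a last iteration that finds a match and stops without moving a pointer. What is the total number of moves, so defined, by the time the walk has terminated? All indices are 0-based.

8 moves

[0,8] -1+35=34 <68 → l++
[1,8] 4+35=39 <68 → l++
[2,8] 6+35=41 <68 → l++
[3,8] 11+35=46 <68 → l++
[4,8] 19+35=54 <68 → l++
[5,8] 22+35=57 <68 → l++
[6,8] 25+35=60 <68 → l++
[7,8] 33+35=68 → found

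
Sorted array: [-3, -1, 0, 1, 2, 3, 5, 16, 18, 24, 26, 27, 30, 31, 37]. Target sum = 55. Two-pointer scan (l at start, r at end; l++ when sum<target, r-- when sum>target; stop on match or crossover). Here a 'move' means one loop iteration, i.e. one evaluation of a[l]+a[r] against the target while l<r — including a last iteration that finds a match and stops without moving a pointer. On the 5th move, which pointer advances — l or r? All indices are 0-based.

[0,14] -3+37=34 <55 → l++
[1,14] -1+37=36 <55 → l++
[2,14] 0+37=37 <55 → l++
[3,14] 1+37=38 <55 → l++
[4,14] 2+37=39 <55 → l++

l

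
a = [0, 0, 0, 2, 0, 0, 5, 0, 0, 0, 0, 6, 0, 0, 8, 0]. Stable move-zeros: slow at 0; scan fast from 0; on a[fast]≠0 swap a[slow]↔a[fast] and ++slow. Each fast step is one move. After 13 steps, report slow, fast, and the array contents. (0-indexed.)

(s=0,f=0) a[fast]=0 → fast++
(s=0,f=1) a[fast]=0 → fast++
(s=0,f=2) a[fast]=0 → fast++
(s=0,f=3) a[fast]=2≠0 swap→a[0]=2 → slow++,fast++
(s=1,f=4) a[fast]=0 → fast++
(s=1,f=5) a[fast]=0 → fast++
(s=1,f=6) a[fast]=5≠0 swap→a[1]=5 → slow++,fast++
(s=2,f=7) a[fast]=0 → fast++
(s=2,f=8) a[fast]=0 → fast++
(s=2,f=9) a[fast]=0 → fast++
(s=2,f=10) a[fast]=0 → fast++
(s=2,f=11) a[fast]=6≠0 swap→a[2]=6 → slow++,fast++
(s=3,f=12) a[fast]=0 → fast++

slow=3, fast=13, a=[2, 5, 6, 0, 0, 0, 0, 0, 0, 0, 0, 0, 0, 0, 8, 0]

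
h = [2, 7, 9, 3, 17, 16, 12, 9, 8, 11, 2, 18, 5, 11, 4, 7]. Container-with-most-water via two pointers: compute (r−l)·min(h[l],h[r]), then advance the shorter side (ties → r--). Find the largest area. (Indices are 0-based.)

l=0 r=15: min(2,7)*15=30 best=30 *, l++
l=1 r=15: min(7,7)*14=98 best=98 *, r--
l=1 r=14: min(7,4)*13=52 best=98, r--
l=1 r=13: min(7,11)*12=84 best=98, l++
l=2 r=13: min(9,11)*11=99 best=99 *, l++
l=3 r=13: min(3,11)*10=30 best=99, l++
l=4 r=13: min(17,11)*9=99 best=99, r--
l=4 r=12: min(17,5)*8=40 best=99, r--
l=4 r=11: min(17,18)*7=119 best=119 *, l++
l=5 r=11: min(16,18)*6=96 best=119, l++
l=6 r=11: min(12,18)*5=60 best=119, l++
l=7 r=11: min(9,18)*4=36 best=119, l++
l=8 r=11: min(8,18)*3=24 best=119, l++
l=9 r=11: min(11,18)*2=22 best=119, l++
l=10 r=11: min(2,18)*1=2 best=119, l++

max area = 119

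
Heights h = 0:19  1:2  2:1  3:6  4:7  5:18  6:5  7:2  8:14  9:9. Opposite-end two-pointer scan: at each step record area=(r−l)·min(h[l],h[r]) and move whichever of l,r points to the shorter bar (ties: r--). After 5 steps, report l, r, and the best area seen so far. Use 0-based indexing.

l=0 r=9: min(19,9)*9=81 best=81 *, r--
l=0 r=8: min(19,14)*8=112 best=112 *, r--
l=0 r=7: min(19,2)*7=14 best=112, r--
l=0 r=6: min(19,5)*6=30 best=112, r--
l=0 r=5: min(19,18)*5=90 best=112, r--

l=0, r=4, best area=112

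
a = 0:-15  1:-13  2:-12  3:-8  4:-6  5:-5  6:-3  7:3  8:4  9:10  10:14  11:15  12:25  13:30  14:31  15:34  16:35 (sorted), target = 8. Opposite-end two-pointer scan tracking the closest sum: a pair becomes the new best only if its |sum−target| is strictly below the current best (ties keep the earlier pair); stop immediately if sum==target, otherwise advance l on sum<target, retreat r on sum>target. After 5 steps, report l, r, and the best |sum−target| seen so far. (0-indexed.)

l=0 r=16: -15+35=20 d=12 *, r--
l=0 r=15: -15+34=19 d=11 *, r--
l=0 r=14: -15+31=16 d=8 *, r--
l=0 r=13: -15+30=15 d=7 *, r--
l=0 r=12: -15+25=10 d=2 *, r--

l=0, r=11, best |Δ|=2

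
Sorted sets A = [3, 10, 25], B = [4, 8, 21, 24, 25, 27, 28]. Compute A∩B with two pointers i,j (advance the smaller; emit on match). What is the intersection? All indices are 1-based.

i=1 j=1: 3<4, i++
i=2 j=1: 10>4, j++
i=2 j=2: 10>8, j++
i=2 j=3: 10<21, i++
i=3 j=3: 25>21, j++
i=3 j=4: 25>24, j++
i=3 j=5: 25==25 emit, i++,j++

intersection = [25]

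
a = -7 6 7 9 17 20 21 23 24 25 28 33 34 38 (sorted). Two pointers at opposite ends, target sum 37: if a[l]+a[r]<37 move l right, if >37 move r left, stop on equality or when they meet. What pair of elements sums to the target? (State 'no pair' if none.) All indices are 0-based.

(9, 28)

l=0 r=13: -7+38=31 <37, l++
l=1 r=13: 6+38=44 >37, r--
l=1 r=12: 6+34=40 >37, r--
l=1 r=11: 6+33=39 >37, r--
l=1 r=10: 6+28=34 <37, l++
l=2 r=10: 7+28=35 <37, l++
l=3 r=10: 9+28=37, found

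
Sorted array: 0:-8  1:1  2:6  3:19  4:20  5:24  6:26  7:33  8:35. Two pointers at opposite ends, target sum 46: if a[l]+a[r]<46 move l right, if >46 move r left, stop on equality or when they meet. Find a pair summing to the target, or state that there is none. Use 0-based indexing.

(20, 26)

l=0 r=8: -8+35=27 <46, l++
l=1 r=8: 1+35=36 <46, l++
l=2 r=8: 6+35=41 <46, l++
l=3 r=8: 19+35=54 >46, r--
l=3 r=7: 19+33=52 >46, r--
l=3 r=6: 19+26=45 <46, l++
l=4 r=6: 20+26=46, found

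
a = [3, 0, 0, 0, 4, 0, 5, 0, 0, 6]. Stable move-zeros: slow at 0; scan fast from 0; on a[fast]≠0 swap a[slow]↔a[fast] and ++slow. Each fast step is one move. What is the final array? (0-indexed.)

[3, 4, 5, 6, 0, 0, 0, 0, 0, 0]

slow=0 fast=0: a[fast]=3≠0 swap→a[0]=3, slow++,fast++
slow=1 fast=1: a[fast]=0, fast++
slow=1 fast=2: a[fast]=0, fast++
slow=1 fast=3: a[fast]=0, fast++
slow=1 fast=4: a[fast]=4≠0 swap→a[1]=4, slow++,fast++
slow=2 fast=5: a[fast]=0, fast++
slow=2 fast=6: a[fast]=5≠0 swap→a[2]=5, slow++,fast++
slow=3 fast=7: a[fast]=0, fast++
slow=3 fast=8: a[fast]=0, fast++
slow=3 fast=9: a[fast]=6≠0 swap→a[3]=6, slow++,fast++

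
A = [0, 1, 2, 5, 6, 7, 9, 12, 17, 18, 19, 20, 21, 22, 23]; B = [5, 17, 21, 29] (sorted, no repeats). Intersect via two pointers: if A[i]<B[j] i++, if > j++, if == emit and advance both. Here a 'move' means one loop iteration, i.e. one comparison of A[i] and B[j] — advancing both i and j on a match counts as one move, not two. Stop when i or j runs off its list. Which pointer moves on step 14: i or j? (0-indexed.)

i

[i=0,j=0] 0<5 → i++
[i=1,j=0] 1<5 → i++
[i=2,j=0] 2<5 → i++
[i=3,j=0] 5==5 emit → i++,j++
[i=4,j=1] 6<17 → i++
[i=5,j=1] 7<17 → i++
[i=6,j=1] 9<17 → i++
[i=7,j=1] 12<17 → i++
[i=8,j=1] 17==17 emit → i++,j++
[i=9,j=2] 18<21 → i++
[i=10,j=2] 19<21 → i++
[i=11,j=2] 20<21 → i++
[i=12,j=2] 21==21 emit → i++,j++
[i=13,j=3] 22<29 → i++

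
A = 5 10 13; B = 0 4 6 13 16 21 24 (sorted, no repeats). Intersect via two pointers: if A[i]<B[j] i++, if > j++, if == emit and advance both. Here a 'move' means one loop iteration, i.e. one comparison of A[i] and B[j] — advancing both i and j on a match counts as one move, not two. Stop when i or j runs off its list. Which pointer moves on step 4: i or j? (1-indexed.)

j

i=1 j=1: 5>0, j++
i=1 j=2: 5>4, j++
i=1 j=3: 5<6, i++
i=2 j=3: 10>6, j++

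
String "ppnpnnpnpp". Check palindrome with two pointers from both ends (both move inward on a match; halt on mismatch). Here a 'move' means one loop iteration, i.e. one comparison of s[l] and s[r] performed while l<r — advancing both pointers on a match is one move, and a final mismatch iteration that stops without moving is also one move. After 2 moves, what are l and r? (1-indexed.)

l=3, r=8

l=1 r=10: 'p'=='p', l++,r--
l=2 r=9: 'p'=='p', l++,r--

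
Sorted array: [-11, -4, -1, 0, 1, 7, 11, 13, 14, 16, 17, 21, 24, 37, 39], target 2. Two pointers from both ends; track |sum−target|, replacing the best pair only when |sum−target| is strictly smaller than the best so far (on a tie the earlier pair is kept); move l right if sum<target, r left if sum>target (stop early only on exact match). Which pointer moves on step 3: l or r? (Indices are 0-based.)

r

[0,14] -11+39=28 d=26 * → r--
[0,13] -11+37=26 d=24 * → r--
[0,12] -11+24=13 d=11 * → r--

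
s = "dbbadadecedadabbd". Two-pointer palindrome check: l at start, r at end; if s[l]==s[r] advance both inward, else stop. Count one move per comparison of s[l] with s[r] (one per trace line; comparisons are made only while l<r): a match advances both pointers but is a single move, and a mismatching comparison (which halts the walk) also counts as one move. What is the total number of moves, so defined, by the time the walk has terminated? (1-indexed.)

[1,17] 'd'=='d' → l++,r--
[2,16] 'b'=='b' → l++,r--
[3,15] 'b'=='b' → l++,r--
[4,14] 'a'=='a' → l++,r--
[5,13] 'd'=='d' → l++,r--
[6,12] 'a'=='a' → l++,r--
[7,11] 'd'=='d' → l++,r--
[8,10] 'e'=='e' → l++,r--

8 moves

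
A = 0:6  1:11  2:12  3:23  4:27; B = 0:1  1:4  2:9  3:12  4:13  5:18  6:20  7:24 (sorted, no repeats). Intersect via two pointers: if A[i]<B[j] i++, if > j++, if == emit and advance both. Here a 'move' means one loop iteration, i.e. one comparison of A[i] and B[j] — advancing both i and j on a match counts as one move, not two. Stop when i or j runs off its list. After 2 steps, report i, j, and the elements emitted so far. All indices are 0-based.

i=0, j=2, emitted=[]

[i=0,j=0] 6>1 → j++
[i=0,j=1] 6>4 → j++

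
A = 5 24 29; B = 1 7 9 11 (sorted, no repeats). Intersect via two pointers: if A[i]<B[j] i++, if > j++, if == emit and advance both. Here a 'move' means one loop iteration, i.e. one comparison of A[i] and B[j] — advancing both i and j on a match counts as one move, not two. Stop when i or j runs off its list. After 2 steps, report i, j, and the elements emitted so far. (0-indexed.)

i=0 j=0: 5>1, j++
i=0 j=1: 5<7, i++

i=1, j=1, emitted=[]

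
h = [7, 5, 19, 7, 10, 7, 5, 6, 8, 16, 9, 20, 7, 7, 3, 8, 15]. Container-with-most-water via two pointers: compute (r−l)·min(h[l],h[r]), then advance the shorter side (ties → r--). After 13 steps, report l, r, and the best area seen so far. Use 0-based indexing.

[0,16] min(7,15)*16=112 best=112 * → l++
[1,16] min(5,15)*15=75 best=112 → l++
[2,16] min(19,15)*14=210 best=210 * → r--
[2,15] min(19,8)*13=104 best=210 → r--
[2,14] min(19,3)*12=36 best=210 → r--
[2,13] min(19,7)*11=77 best=210 → r--
[2,12] min(19,7)*10=70 best=210 → r--
[2,11] min(19,20)*9=171 best=210 → l++
[3,11] min(7,20)*8=56 best=210 → l++
[4,11] min(10,20)*7=70 best=210 → l++
[5,11] min(7,20)*6=42 best=210 → l++
[6,11] min(5,20)*5=25 best=210 → l++
[7,11] min(6,20)*4=24 best=210 → l++

l=8, r=11, best area=210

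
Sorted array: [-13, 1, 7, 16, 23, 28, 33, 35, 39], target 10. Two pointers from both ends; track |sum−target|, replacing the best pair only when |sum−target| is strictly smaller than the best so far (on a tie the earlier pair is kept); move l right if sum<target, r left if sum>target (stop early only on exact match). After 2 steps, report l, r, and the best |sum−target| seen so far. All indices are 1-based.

l=1, r=7, best |Δ|=12

l=1 r=9: -13+39=26 d=16 *, r--
l=1 r=8: -13+35=22 d=12 *, r--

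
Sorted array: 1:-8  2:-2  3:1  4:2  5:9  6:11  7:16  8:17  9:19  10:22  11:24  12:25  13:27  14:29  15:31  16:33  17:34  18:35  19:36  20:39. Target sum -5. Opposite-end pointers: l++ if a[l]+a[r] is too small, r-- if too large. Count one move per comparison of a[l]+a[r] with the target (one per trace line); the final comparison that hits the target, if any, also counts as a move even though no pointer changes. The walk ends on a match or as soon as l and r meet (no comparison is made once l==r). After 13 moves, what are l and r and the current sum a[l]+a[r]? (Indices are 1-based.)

l=1, r=7, sum=8

l=1 r=20: -8+39=31 >-5, r--
l=1 r=19: -8+36=28 >-5, r--
l=1 r=18: -8+35=27 >-5, r--
l=1 r=17: -8+34=26 >-5, r--
l=1 r=16: -8+33=25 >-5, r--
l=1 r=15: -8+31=23 >-5, r--
l=1 r=14: -8+29=21 >-5, r--
l=1 r=13: -8+27=19 >-5, r--
l=1 r=12: -8+25=17 >-5, r--
l=1 r=11: -8+24=16 >-5, r--
l=1 r=10: -8+22=14 >-5, r--
l=1 r=9: -8+19=11 >-5, r--
l=1 r=8: -8+17=9 >-5, r--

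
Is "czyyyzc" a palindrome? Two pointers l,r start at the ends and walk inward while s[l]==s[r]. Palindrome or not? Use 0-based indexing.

palindrome

l=0 r=6: 'c'=='c', l++,r--
l=1 r=5: 'z'=='z', l++,r--
l=2 r=4: 'y'=='y', l++,r--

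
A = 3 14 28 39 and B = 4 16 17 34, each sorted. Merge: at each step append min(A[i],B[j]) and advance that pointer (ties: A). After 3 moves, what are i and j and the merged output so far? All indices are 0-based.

[i=0,j=0] A[i]=3<=B[j]=4 take 3 → i++
[i=1,j=0] A[i]=14>B[j]=4 take 4 → j++
[i=1,j=1] A[i]=14<=B[j]=16 take 14 → i++

i=2, j=1, merged so far=[3, 4, 14]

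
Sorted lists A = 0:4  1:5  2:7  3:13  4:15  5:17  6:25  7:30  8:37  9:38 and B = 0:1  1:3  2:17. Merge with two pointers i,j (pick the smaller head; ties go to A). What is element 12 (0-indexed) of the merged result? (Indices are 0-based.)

merged[12] = 38

[i=0,j=0] A[i]=4>B[j]=1 take 1 → j++
[i=0,j=1] A[i]=4>B[j]=3 take 3 → j++
[i=0,j=2] A[i]=4<=B[j]=17 take 4 → i++
[i=1,j=2] A[i]=5<=B[j]=17 take 5 → i++
[i=2,j=2] A[i]=7<=B[j]=17 take 7 → i++
[i=3,j=2] A[i]=13<=B[j]=17 take 13 → i++
[i=4,j=2] A[i]=15<=B[j]=17 take 15 → i++
[i=5,j=2] A[i]=17<=B[j]=17 take 17 → i++
[i=6,j=2] A[i]=25>B[j]=17 take 17 → j++
[i=6,j=3] B done, take A[i]=25 → i++
[i=7,j=3] B done, take A[i]=30 → i++
[i=8,j=3] B done, take A[i]=37 → i++
[i=9,j=3] B done, take A[i]=38 → i++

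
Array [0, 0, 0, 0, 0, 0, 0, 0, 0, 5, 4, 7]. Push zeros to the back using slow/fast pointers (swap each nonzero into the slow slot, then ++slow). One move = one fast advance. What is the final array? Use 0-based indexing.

[5, 4, 7, 0, 0, 0, 0, 0, 0, 0, 0, 0]

(s=0,f=0) a[fast]=0 → fast++
(s=0,f=1) a[fast]=0 → fast++
(s=0,f=2) a[fast]=0 → fast++
(s=0,f=3) a[fast]=0 → fast++
(s=0,f=4) a[fast]=0 → fast++
(s=0,f=5) a[fast]=0 → fast++
(s=0,f=6) a[fast]=0 → fast++
(s=0,f=7) a[fast]=0 → fast++
(s=0,f=8) a[fast]=0 → fast++
(s=0,f=9) a[fast]=5≠0 swap→a[0]=5 → slow++,fast++
(s=1,f=10) a[fast]=4≠0 swap→a[1]=4 → slow++,fast++
(s=2,f=11) a[fast]=7≠0 swap→a[2]=7 → slow++,fast++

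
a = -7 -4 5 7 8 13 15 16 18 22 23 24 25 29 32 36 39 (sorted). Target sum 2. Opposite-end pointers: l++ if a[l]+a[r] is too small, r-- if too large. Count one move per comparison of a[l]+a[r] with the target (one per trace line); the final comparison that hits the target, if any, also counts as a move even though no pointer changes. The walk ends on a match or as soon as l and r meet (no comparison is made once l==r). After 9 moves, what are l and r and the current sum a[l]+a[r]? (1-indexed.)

l=1 r=17: -7+39=32 >2, r--
l=1 r=16: -7+36=29 >2, r--
l=1 r=15: -7+32=25 >2, r--
l=1 r=14: -7+29=22 >2, r--
l=1 r=13: -7+25=18 >2, r--
l=1 r=12: -7+24=17 >2, r--
l=1 r=11: -7+23=16 >2, r--
l=1 r=10: -7+22=15 >2, r--
l=1 r=9: -7+18=11 >2, r--

l=1, r=8, sum=9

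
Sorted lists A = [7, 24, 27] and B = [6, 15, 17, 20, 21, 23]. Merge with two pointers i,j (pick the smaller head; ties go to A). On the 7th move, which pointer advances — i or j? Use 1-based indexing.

i=1 j=1: A[i]=7>B[j]=6 take 6, j++
i=1 j=2: A[i]=7<=B[j]=15 take 7, i++
i=2 j=2: A[i]=24>B[j]=15 take 15, j++
i=2 j=3: A[i]=24>B[j]=17 take 17, j++
i=2 j=4: A[i]=24>B[j]=20 take 20, j++
i=2 j=5: A[i]=24>B[j]=21 take 21, j++
i=2 j=6: A[i]=24>B[j]=23 take 23, j++

j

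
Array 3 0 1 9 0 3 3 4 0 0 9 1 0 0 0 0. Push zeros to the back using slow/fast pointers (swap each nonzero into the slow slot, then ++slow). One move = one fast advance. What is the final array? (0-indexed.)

slow=0 fast=0: a[fast]=3≠0 swap→a[0]=3, slow++,fast++
slow=1 fast=1: a[fast]=0, fast++
slow=1 fast=2: a[fast]=1≠0 swap→a[1]=1, slow++,fast++
slow=2 fast=3: a[fast]=9≠0 swap→a[2]=9, slow++,fast++
slow=3 fast=4: a[fast]=0, fast++
slow=3 fast=5: a[fast]=3≠0 swap→a[3]=3, slow++,fast++
slow=4 fast=6: a[fast]=3≠0 swap→a[4]=3, slow++,fast++
slow=5 fast=7: a[fast]=4≠0 swap→a[5]=4, slow++,fast++
slow=6 fast=8: a[fast]=0, fast++
slow=6 fast=9: a[fast]=0, fast++
slow=6 fast=10: a[fast]=9≠0 swap→a[6]=9, slow++,fast++
slow=7 fast=11: a[fast]=1≠0 swap→a[7]=1, slow++,fast++
slow=8 fast=12: a[fast]=0, fast++
slow=8 fast=13: a[fast]=0, fast++
slow=8 fast=14: a[fast]=0, fast++
slow=8 fast=15: a[fast]=0, fast++

[3, 1, 9, 3, 3, 4, 9, 1, 0, 0, 0, 0, 0, 0, 0, 0]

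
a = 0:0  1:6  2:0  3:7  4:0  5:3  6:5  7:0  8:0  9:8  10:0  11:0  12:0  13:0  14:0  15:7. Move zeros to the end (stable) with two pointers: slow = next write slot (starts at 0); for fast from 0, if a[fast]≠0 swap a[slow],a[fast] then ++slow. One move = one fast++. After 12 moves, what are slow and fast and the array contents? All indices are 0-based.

slow=5, fast=12, a=[6, 7, 3, 5, 8, 0, 0, 0, 0, 0, 0, 0, 0, 0, 0, 7]

slow=0 fast=0: a[fast]=0, fast++
slow=0 fast=1: a[fast]=6≠0 swap→a[0]=6, slow++,fast++
slow=1 fast=2: a[fast]=0, fast++
slow=1 fast=3: a[fast]=7≠0 swap→a[1]=7, slow++,fast++
slow=2 fast=4: a[fast]=0, fast++
slow=2 fast=5: a[fast]=3≠0 swap→a[2]=3, slow++,fast++
slow=3 fast=6: a[fast]=5≠0 swap→a[3]=5, slow++,fast++
slow=4 fast=7: a[fast]=0, fast++
slow=4 fast=8: a[fast]=0, fast++
slow=4 fast=9: a[fast]=8≠0 swap→a[4]=8, slow++,fast++
slow=5 fast=10: a[fast]=0, fast++
slow=5 fast=11: a[fast]=0, fast++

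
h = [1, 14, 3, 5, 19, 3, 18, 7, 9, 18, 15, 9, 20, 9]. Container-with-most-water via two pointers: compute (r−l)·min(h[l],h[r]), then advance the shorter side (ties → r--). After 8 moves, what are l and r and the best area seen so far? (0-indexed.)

l=7, r=12, best area=154

l=0 r=13: min(1,9)*13=13 best=13 *, l++
l=1 r=13: min(14,9)*12=108 best=108 *, r--
l=1 r=12: min(14,20)*11=154 best=154 *, l++
l=2 r=12: min(3,20)*10=30 best=154, l++
l=3 r=12: min(5,20)*9=45 best=154, l++
l=4 r=12: min(19,20)*8=152 best=154, l++
l=5 r=12: min(3,20)*7=21 best=154, l++
l=6 r=12: min(18,20)*6=108 best=154, l++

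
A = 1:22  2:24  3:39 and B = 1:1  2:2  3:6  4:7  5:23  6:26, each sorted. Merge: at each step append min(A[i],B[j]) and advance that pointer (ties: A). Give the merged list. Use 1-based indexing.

[1, 2, 6, 7, 22, 23, 24, 26, 39]

i=1 j=1: A[i]=22>B[j]=1 take 1, j++
i=1 j=2: A[i]=22>B[j]=2 take 2, j++
i=1 j=3: A[i]=22>B[j]=6 take 6, j++
i=1 j=4: A[i]=22>B[j]=7 take 7, j++
i=1 j=5: A[i]=22<=B[j]=23 take 22, i++
i=2 j=5: A[i]=24>B[j]=23 take 23, j++
i=2 j=6: A[i]=24<=B[j]=26 take 24, i++
i=3 j=6: A[i]=39>B[j]=26 take 26, j++
i=3 j=7: B done, take A[i]=39, i++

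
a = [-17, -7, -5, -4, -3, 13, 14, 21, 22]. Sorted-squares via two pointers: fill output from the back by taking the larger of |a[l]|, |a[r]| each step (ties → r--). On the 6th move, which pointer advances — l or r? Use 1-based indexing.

l

l=1 r=9: |-17|<=|22| out[9]=484, r--
l=1 r=8: |-17|<=|21| out[8]=441, r--
l=1 r=7: |-17|>|14| out[7]=289, l++
l=2 r=7: |-7|<=|14| out[6]=196, r--
l=2 r=6: |-7|<=|13| out[5]=169, r--
l=2 r=5: |-7|>|-3| out[4]=49, l++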